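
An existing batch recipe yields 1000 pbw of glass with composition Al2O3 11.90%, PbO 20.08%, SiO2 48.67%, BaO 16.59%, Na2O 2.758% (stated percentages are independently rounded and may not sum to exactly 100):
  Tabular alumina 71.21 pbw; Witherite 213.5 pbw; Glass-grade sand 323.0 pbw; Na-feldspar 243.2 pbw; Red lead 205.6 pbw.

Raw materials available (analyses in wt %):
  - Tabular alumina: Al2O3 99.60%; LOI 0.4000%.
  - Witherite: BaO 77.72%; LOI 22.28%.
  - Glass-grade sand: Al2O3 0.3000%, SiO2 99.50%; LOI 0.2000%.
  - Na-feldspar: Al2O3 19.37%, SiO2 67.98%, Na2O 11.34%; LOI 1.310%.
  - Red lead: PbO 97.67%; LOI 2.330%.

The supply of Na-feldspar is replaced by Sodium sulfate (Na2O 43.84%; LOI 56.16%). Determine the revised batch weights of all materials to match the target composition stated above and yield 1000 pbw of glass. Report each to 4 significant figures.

Each numeric step holds full precision all the way through. Working values are displayed rounded off to 4 significant figures in the working. Every reported number carries a single rounding — the derived quantities are computed starting from the weights at 1000 pbw of glass at exact precision (the five compositions, yield, net glass mass, ignition loss, the totals) exactly as shown in problem or answer.
Oxide mass targets, per 1000 pbw glass:
  Al2O3: 11.90% × 1000 = 119.0 pbw
  PbO: 20.08% × 1000 = 200.8 pbw
  SiO2: 48.67% × 1000 = 486.7 pbw
  BaO: 16.59% × 1000 = 165.9 pbw
  Na2O: 2.758% × 1000 = 27.58 pbw
Per-oxide balance check from the weights as reported, at the basis given (target by target, the sums agree inside rounding margins):
  Al2O3: 118.0·0.9960 + 489.1·0.003000 = 119.0 pbw (target 119.0 pbw)
  PbO: 205.6·0.9767 = 200.8 pbw (target 200.8 pbw)
  SiO2: 489.1·0.9950 = 486.7 pbw (target 486.7 pbw)
  BaO: 213.5·0.7772 = 165.9 pbw (target 165.9 pbw)
  Na2O: 62.91·0.4384 = 27.58 pbw (target 27.58 pbw)
Glass mass check: Σ batch − LOI loss = 1000 pbw (summing oxide targets gives 1000 pbw; stated basis 1000 pbw — differing by rounding only).
Adding the batch up: Σ batch = 1089 pbw; loss to ignition Σ batch·LOI = 89.14 pbw; yield, glass over the total, = 91.82%.

Revised batch per 1000 pbw glass:
  Tabular alumina: 118.0 pbw
  Witherite: 213.5 pbw
  Glass-grade sand: 489.1 pbw
  Sodium sulfate: 62.91 pbw
  Red lead: 205.6 pbw
Total batch = 1089 pbw; LOI loss = 89.14 pbw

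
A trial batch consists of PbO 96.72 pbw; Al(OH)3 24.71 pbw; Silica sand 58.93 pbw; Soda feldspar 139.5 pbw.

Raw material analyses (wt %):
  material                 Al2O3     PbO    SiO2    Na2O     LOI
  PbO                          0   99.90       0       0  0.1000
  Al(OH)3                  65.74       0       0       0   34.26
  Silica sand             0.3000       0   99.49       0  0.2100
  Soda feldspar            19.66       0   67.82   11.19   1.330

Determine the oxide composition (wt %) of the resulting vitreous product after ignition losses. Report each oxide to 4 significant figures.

Glass mass = 309.3 pbw (batch 319.9 − LOI 10.54).
Composition: Al2O3 14.18%, PbO 31.24%, SiO2 49.54%, Na2O 5.047%

The working math carries full precision in every operation — the intermediate values are shown (rounded to 4 significant figures) when written out — every reported figure takes a single rounding. Derived quantities (the yield, ignition loss, glass mass, totals, four oxide percentages) are rebuilt from the weighed amounts per 309.3 pbw of glass at exact precision, as given in the problem or the answer.
What the batch supplies per oxide:
  Al2O3: 24.71·0.6574 + 58.93·0.003000 + 139.5·0.1966 = 43.85 pbw
  PbO: 96.72·0.9990 = 96.62 pbw
  SiO2: 58.93·0.9949 + 139.5·0.6782 = 153.2 pbw
  Na2O: 139.5·0.1119 = 15.61 pbw
LOI: 96.72·0.001000 + 24.71·0.3426 + 58.93·0.002100 + 139.5·0.01330 = 10.54 pbw
Resulting glass, batch − LOI: 319.9 − 10.54 = 309.3 pbw (matching Σ of the oxides)
wt %: oxide over glass, times 100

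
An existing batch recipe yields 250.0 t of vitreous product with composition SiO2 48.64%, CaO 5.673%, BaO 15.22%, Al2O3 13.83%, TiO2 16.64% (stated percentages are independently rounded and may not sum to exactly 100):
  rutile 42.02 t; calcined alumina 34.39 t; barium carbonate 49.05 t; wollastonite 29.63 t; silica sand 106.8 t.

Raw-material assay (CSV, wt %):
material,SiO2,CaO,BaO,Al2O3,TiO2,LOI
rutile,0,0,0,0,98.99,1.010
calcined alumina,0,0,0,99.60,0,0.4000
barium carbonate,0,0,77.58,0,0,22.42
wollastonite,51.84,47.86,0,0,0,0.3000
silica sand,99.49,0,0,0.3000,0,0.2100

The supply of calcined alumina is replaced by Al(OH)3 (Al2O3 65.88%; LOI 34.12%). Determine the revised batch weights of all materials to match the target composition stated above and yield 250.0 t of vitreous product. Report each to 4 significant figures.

Revised batch per 250.0 t vitreous product:
  rutile: 42.02 t
  Al(OH)3: 52.00 t
  barium carbonate: 49.05 t
  wollastonite: 29.63 t
  silica sand: 106.8 t
Total batch = 279.5 t; LOI loss = 29.48 t

In-progress results appear, rounded to four significant figures, across the worked steps — all internal work carries full precision throughout — exactly one rounding goes into every reported result; derived quantities are re-derived at full float precision (net glass mass, the yield, the totals, ignition loss, five oxide percentages) starting from the weights at 250.0 t of glass, precisely as stated by problem or answer.
Oxide-by-oxide targets in 250.0 t vitreous product:
  SiO2: 48.64% × 250.0 = 121.6 t
  CaO: 5.673% × 250.0 = 14.18 t
  BaO: 15.22% × 250.0 = 38.05 t
  Al2O3: 13.83% × 250.0 = 34.58 t
  TiO2: 16.64% × 250.0 = 41.60 t
Sums-versus-targets review from the weights as reported, against the basis in use (oxide sums agree with the targets up to rounding of the answer):
  SiO2: 29.63·0.5184 + 106.8·0.9949 = 121.6 t (target 121.6 t)
  CaO: 29.63·0.4786 = 14.18 t (target 14.18 t)
  BaO: 49.05·0.7758 = 38.05 t (target 38.05 t)
  Al2O3: 52.00·0.6588 + 106.8·0.003000 = 34.58 t (target 34.58 t)
  TiO2: 42.02·0.9899 = 41.60 t (target 41.60 t)
Mass balance on the glass: batch total minus LOI = 250.0 t (oxide target masses add up to 250.0 t; against the stated basis, 250.0 t — gaps are rounding artifacts).
Batch grand total — Σ batch = 279.5 t; Σ batch·LOI gives LOI loss = 29.48 t; the yield ratio, glass ÷ batch: 89.45%.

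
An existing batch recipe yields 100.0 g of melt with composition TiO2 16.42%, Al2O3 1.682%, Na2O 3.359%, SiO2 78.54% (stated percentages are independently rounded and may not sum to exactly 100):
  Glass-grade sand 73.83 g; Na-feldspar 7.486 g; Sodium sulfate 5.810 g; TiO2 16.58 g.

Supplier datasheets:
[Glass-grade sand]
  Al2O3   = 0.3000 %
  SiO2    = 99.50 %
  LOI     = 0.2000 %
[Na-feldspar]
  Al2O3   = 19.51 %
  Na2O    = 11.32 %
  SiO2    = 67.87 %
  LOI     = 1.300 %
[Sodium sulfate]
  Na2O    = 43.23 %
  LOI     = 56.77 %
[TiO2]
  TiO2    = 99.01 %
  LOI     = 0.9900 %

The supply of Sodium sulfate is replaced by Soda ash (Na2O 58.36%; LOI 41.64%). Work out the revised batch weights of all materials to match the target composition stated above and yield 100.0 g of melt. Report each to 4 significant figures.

Full float precision is kept from start to finish — the intermediate values are printed with 4-significant-figure rounding alongside each step; each reported figure receives exactly one rounding — all derived quantities (the yield, glass mass, four oxide percentages, ignition loss, totals) are re-derived in full float precision from the weighed amounts at 100.0 g of glass as quoted within problem or answer.
Oxide mass targets, per 100.0 g melt:
  TiO2: 16.42% × 100.0 = 16.42 g
  Al2O3: 1.682% × 100.0 = 1.682 g
  Na2O: 3.359% × 100.0 = 3.359 g
  SiO2: 78.54% × 100.0 = 78.54 g
Verifying the oxide balance given the weights on record, relative to the basis at hand (summed amounts equal target values modulo rounding of the values):
  TiO2: 16.58·0.9901 = 16.42 g (target 16.42 g)
  Al2O3: 73.83·0.003000 + 7.486·0.1951 = 1.682 g (target 1.682 g)
  Na2O: 7.486·0.1132 + 4.304·0.5836 = 3.359 g (target 3.359 g)
  SiO2: 73.83·0.9950 + 7.486·0.6787 = 78.54 g (target 78.54 g)
Glass-mass sanity pass: whole batch net of LOI = 100.0 g (the targets, summed, come to 100.0 g; against the stated basis, 100.0 g — gaps are rounding artifacts).
Total batch = Σ batch = 102.2 g; LOI removed, Σ of batch·LOI: 2.201 g; as yield: glass ÷ batch → 97.85%.

Revised batch per 100.0 g melt:
  Glass-grade sand: 73.83 g
  Na-feldspar: 7.486 g
  Soda ash: 4.304 g
  TiO2: 16.58 g
Total batch = 102.2 g; LOI loss = 2.201 g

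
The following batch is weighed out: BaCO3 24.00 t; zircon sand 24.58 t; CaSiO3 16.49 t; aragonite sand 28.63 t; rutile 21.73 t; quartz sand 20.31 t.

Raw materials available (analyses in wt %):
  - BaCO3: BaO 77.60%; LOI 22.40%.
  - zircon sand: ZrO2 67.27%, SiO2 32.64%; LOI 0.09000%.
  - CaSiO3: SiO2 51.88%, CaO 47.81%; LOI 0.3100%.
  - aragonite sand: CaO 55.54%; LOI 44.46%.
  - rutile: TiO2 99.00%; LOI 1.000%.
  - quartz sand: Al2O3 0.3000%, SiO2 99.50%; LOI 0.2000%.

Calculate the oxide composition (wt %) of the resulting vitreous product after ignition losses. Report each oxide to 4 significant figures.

The whole derivation keeps full float precision in all steps. Rounding to 4 significant figures extends to each in-between result as displayed — every reported value carries a single rounding — derived quantities (yield, six oxide percentages, LOI, totals, net glass mass) are re-derived at exact precision from the batch weights at 117.3 t of glass precisely as stated by either problem or answer.
What the batch supplies per oxide:
  ZrO2: 24.58·0.6727 = 16.53 t
  BaO: 24.00·0.7760 = 18.62 t
  Al2O3: 20.31·0.003000 = 0.06093 t
  SiO2: 24.58·0.3264 + 16.49·0.5188 + 20.31·0.9950 = 36.79 t
  TiO2: 21.73·0.9900 = 21.51 t
  CaO: 16.49·0.4781 + 28.63·0.5554 = 23.78 t
LOI: 24.00·0.2240 + 24.58·9.000e-04 + 16.49·0.003100 + 28.63·0.4446 + 21.73·0.01000 + 20.31·0.002000 = 18.44 t
Glass = total batch minus LOI = 135.7 − 18.44 = 117.3 t (the oxide masses sum to this)
wt % = oxide mass / glass mass × 100

Glass mass = 117.3 t (batch 135.7 − LOI 18.44).
Composition: ZrO2 14.10%, BaO 15.88%, Al2O3 0.05194%, SiO2 31.36%, TiO2 18.34%, CaO 20.28%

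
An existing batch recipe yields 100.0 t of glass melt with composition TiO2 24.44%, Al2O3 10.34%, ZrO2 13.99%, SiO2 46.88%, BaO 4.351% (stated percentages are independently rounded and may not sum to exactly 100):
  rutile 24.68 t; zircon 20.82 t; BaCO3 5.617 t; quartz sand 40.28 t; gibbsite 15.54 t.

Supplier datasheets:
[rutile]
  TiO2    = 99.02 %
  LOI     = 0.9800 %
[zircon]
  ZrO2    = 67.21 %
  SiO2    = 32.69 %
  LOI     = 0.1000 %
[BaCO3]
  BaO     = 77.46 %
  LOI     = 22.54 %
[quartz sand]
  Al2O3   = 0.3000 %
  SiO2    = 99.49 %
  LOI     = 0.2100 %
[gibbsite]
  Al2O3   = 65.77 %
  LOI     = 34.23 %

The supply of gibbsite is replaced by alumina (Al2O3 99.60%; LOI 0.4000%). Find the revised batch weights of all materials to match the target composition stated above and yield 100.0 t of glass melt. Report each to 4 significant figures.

Mid-chain values are printed rounded to four significant digits when written out. All arithmetic runs at exact precision from start to finish — a single rounding completes each reported result; the derived quantities, including five oxide percentages, the yield, ignition loss, totals, net glass mass, are carried using the weight values on 100.0 t of glass in full float precision, as set out in either problem or answer.
Target oxide masses per 100.0 t glass melt:
  TiO2: 24.44% × 100.0 = 24.44 t
  Al2O3: 10.34% × 100.0 = 10.34 t
  ZrO2: 13.99% × 100.0 = 13.99 t
  SiO2: 46.88% × 100.0 = 46.88 t
  BaO: 4.351% × 100.0 = 4.351 t
Checking each oxide sum using the reported weights, per the basis as stated (sums match the target masses net of answer rounding effects):
  TiO2: 24.68·0.9902 = 24.44 t (target 24.44 t)
  Al2O3: 40.28·0.003000 + 10.26·0.9960 = 10.34 t (target 10.34 t)
  ZrO2: 20.82·0.6721 = 13.99 t (target 13.99 t)
  SiO2: 20.82·0.3269 + 40.28·0.9949 = 46.88 t (target 46.88 t)
  BaO: 5.617·0.7746 = 4.351 t (target 4.351 t)
Auditing the glass mass value: the batch minus its LOI: 100.0 t (the targets, summed, come to 100.0 t; basis as stated: 100.0 t — gaps are rounding artifacts).
Whole-batch sum: Σ batch = 101.7 t; ignition loss, Σ(batch × LOI) = 1.654 t; as yield: glass ÷ batch → 98.37%.

Revised batch per 100.0 t glass melt:
  rutile: 24.68 t
  zircon: 20.82 t
  BaCO3: 5.617 t
  quartz sand: 40.28 t
  alumina: 10.26 t
Total batch = 101.7 t; LOI loss = 1.654 t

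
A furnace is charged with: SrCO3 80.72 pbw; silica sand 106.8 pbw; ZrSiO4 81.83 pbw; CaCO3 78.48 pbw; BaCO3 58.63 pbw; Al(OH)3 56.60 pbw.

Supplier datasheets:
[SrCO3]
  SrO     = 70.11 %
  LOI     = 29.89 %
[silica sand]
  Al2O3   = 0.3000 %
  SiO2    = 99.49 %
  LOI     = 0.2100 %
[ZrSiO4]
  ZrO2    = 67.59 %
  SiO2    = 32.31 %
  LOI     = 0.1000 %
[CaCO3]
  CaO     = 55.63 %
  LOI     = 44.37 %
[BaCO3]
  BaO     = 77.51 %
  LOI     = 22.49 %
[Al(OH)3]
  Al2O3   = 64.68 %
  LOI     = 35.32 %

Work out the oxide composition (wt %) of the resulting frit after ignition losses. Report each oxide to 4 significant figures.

Glass mass = 370.6 pbw (batch 463.1 − LOI 92.43).
Composition: ZrO2 14.92%, SrO 15.27%, BaO 12.26%, CaO 11.78%, Al2O3 9.964%, SiO2 35.80%

All arithmetic carries exact precision through every step; mid-chain values are shown rounded to 4 significant figures. Every reported number carries a single rounding. All derived quantities are computed starting from the weights at 370.6 pbw of glass in full precision (yield, net glass mass, ignition loss, totals, the six compositions) precisely as stated by the problem or the answer.
Delivered oxide masses:
  ZrO2: 81.83·0.6759 = 55.31 pbw
  SrO: 80.72·0.7011 = 56.59 pbw
  BaO: 58.63·0.7751 = 45.44 pbw
  CaO: 78.48·0.5563 = 43.66 pbw
  Al2O3: 106.8·0.003000 + 56.60·0.6468 = 36.93 pbw
  SiO2: 106.8·0.9949 + 81.83·0.3231 = 132.7 pbw
LOI: 80.72·0.2989 + 106.8·0.002100 + 81.83·0.001000 + 78.48·0.4437 + 58.63·0.2249 + 56.60·0.3532 = 92.43 pbw
Glass = total batch minus LOI = 463.1 − 92.43 = 370.6 pbw (the oxide masses sum to this)
each wt % is 100 × oxide ÷ glass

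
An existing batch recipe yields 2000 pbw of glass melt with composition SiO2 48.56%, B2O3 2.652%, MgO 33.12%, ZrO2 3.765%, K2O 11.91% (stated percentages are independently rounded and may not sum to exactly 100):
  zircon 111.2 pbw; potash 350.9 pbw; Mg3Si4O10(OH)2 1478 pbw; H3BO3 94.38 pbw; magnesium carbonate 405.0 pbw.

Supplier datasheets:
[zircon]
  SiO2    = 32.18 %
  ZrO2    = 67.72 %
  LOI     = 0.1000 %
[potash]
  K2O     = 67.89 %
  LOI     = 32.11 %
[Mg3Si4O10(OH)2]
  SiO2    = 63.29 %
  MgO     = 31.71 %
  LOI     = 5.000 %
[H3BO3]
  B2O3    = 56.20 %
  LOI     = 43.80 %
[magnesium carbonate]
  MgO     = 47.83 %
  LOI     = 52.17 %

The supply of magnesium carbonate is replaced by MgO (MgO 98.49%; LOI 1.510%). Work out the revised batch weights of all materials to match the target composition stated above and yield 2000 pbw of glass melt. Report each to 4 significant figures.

Each numeric step carries full float precision in every operation; working values are displayed rounded to four significant digits between the steps; every reported value includes exactly one rounding; derived quantities, including totals, net glass mass, the yield, LOI, the five compositions, are re-derived starting from the weights at 2000 pbw of glass at full precision, precisely as stated by the problem or answer text.
Target masses of each oxide per 2000 pbw glass melt:
  SiO2: 48.56% × 2000 = 971.2 pbw
  B2O3: 2.652% × 2000 = 53.04 pbw
  MgO: 33.12% × 2000 = 662.4 pbw
  ZrO2: 3.765% × 2000 = 75.30 pbw
  K2O: 11.91% × 2000 = 238.2 pbw
Checking each oxide sum using the reported weights, per the basis as stated (oxide sums agree with the targets up to rounding of the answer):
  SiO2: 111.2·0.3218 + 1478·0.6329 = 971.2 pbw (target 971.2 pbw)
  B2O3: 94.38·0.5620 = 53.04 pbw (target 53.04 pbw)
  MgO: 1478·0.3171 + 196.7·0.9849 = 662.4 pbw (target 662.4 pbw)
  ZrO2: 111.2·0.6772 = 75.30 pbw (target 75.30 pbw)
  K2O: 350.9·0.6789 = 238.2 pbw (target 238.2 pbw)
The glass-mass cross-check: whole batch net of LOI = 2000 pbw (per-oxide target masses sum to 2000 pbw; versus the stated basis of 2000 pbw — deltas are rounding alone).
Adding the batch up: Σ batch = 2231 pbw; Σ batch·LOI gives LOI loss = 231.0 pbw; yield = glass ÷ total batch = 89.65%.

Revised batch per 2000 pbw glass melt:
  zircon: 111.2 pbw
  potash: 350.9 pbw
  Mg3Si4O10(OH)2: 1478 pbw
  H3BO3: 94.38 pbw
  MgO: 196.7 pbw
Total batch = 2231 pbw; LOI loss = 231.0 pbw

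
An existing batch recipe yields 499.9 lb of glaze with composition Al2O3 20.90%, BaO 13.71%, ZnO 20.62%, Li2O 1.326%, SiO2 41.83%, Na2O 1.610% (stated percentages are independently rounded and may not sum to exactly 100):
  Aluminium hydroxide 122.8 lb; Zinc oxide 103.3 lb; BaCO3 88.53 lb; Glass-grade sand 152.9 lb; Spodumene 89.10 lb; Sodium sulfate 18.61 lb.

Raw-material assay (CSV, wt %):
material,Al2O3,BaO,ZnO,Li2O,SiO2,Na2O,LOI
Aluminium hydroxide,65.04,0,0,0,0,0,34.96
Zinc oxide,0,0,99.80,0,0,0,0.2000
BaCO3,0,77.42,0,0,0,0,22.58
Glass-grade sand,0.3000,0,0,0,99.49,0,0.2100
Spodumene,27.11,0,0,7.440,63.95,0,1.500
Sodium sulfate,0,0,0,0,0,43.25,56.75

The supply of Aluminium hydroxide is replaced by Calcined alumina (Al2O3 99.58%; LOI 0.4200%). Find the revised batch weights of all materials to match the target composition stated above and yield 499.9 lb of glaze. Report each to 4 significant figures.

In-progress results are printed rounded to 4 significant figures across the worked steps; all arithmetic runs at full float precision at every stage. Every reported result includes exactly one rounding. Derived quantities are computed from the batch weights at 499.9 lb of glass in full precision (yield, net glass mass, ignition loss, six oxide percentages, totals) exactly as printed in the problem or answer text.
Target masses of each oxide per 499.9 lb glaze:
  Al2O3: 20.90% × 499.9 = 104.5 lb
  BaO: 13.71% × 499.9 = 68.54 lb
  ZnO: 20.62% × 499.9 = 103.1 lb
  Li2O: 1.326% × 499.9 = 6.629 lb
  SiO2: 41.83% × 499.9 = 209.1 lb
  Na2O: 1.610% × 499.9 = 8.048 lb
Sums-versus-targets review per the reported batch figures, under the basis named above (sums match the target masses inside rounding margins):
  Al2O3: 80.20·0.9958 + 152.9·0.003000 + 89.10·0.2711 = 104.5 lb (target 104.5 lb)
  BaO: 88.53·0.7742 = 68.54 lb (target 68.54 lb)
  ZnO: 103.3·0.9980 = 103.1 lb (target 103.1 lb)
  Li2O: 89.10·0.07440 = 6.629 lb (target 6.629 lb)
  SiO2: 152.9·0.9949 + 89.10·0.6395 = 209.1 lb (target 209.1 lb)
  Na2O: 18.61·0.4325 = 8.049 lb (target 8.048 lb)
Glass-mass closure: batch total minus LOI = 499.9 lb (per-oxide target masses sum to 499.9 lb; basis as stated: 499.9 lb — deltas are rounding alone).
Summing the batch: Σ batch = 532.6 lb; LOI removed, Σ of batch·LOI: 32.75 lb; glass ÷ batch gives a yield of 93.85%.

Revised batch per 499.9 lb glaze:
  Calcined alumina: 80.20 lb
  Zinc oxide: 103.3 lb
  BaCO3: 88.53 lb
  Glass-grade sand: 152.9 lb
  Spodumene: 89.10 lb
  Sodium sulfate: 18.61 lb
Total batch = 532.6 lb; LOI loss = 32.75 lb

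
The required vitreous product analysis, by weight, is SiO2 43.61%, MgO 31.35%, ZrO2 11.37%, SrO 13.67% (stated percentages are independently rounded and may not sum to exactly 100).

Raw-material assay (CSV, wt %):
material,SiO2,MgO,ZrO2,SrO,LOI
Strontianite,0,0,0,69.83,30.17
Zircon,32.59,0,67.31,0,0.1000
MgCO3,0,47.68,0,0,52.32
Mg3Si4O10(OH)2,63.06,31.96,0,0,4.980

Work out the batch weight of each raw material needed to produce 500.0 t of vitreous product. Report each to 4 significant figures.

Batch per 500.0 t vitreous product:
  Strontianite: 97.88 t
  Zircon: 84.46 t
  MgCO3: 126.2 t
  Mg3Si4O10(OH)2: 302.1 t
Total batch = 610.6 t; LOI loss = 110.7 t; yield = 81.87%

Values along the way are printed rounded to 4 significant digits in the printout; each numeric step carries full float precision at each step; a single rounding finalizes every reported value; derived quantities, including totals, the yield, the four compositions, net glass mass, ignition loss, are computed from the batch weights per 500.0 t of glass in full float precision, as they appear in the problem or answer text.
Per-oxide target masses for 500.0 t vitreous product:
  SiO2: 43.61% × 500.0 = 218.0 t
  MgO: 31.35% × 500.0 = 156.8 t
  ZrO2: 11.37% × 500.0 = 56.85 t
  SrO: 13.67% × 500.0 = 68.35 t
Sums-versus-targets review per the reported batch figures, under the basis named above (sum by sum, the targets are met exact up to rounding of places):
  SiO2: 84.46·0.3259 + 302.1·0.6306 = 218.0 t (target 218.0 t)
  MgO: 126.2·0.4768 + 302.1·0.3196 = 156.7 t (target 156.8 t)
  ZrO2: 84.46·0.6731 = 56.85 t (target 56.85 t)
  SrO: 97.88·0.6983 = 68.35 t (target 68.35 t)
Auditing the glass mass value: total batch − LOI = 500.0 t (the targets, summed, come to 500.0 t; the stated basis being 500.0 t — differing by rounding only).
Whole-batch sum: Σ batch = 610.6 t; loss to ignition Σ batch·LOI = 110.7 t; as yield: glass ÷ batch → 81.87%.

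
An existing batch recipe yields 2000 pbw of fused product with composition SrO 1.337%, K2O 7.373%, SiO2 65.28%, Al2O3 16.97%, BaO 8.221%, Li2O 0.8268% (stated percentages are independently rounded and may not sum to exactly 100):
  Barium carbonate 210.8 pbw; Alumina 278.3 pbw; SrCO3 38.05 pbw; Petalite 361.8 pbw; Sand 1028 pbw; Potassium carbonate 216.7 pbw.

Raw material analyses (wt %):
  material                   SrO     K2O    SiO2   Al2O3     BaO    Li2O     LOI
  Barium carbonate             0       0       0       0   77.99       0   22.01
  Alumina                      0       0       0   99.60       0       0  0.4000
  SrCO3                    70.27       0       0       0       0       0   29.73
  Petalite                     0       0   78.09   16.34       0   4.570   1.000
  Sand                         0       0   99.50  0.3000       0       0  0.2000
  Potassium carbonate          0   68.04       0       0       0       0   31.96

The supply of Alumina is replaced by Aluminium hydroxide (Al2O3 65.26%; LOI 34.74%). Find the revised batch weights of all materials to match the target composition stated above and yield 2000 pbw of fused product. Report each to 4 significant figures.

In-progress results are displayed rounded to four significant figures between the steps. All internal work maintains exact precision through every step — every reported number undergoes a single rounding; the derived quantities, which include glass mass, yield, totals, the six compositions, ignition loss, are computed in full precision, exactly as printed in the problem or the answer, starting from the weights per 2000 pbw of glass.
Target masses of each oxide per 2000 pbw fused product:
  SrO: 1.337% × 2000 = 26.74 pbw
  K2O: 7.373% × 2000 = 147.5 pbw
  SiO2: 65.28% × 2000 = 1306 pbw
  Al2O3: 16.97% × 2000 = 339.4 pbw
  BaO: 8.221% × 2000 = 164.4 pbw
  Li2O: 0.8268% × 2000 = 16.54 pbw
Per-oxide balance check from the weights as reported, versus the basis set out (delivered sums recover each target exact up to rounding of places):
  SrO: 38.05·0.7027 = 26.74 pbw (target 26.74 pbw)
  K2O: 216.7·0.6804 = 147.4 pbw (target 147.5 pbw)
  SiO2: 361.8·0.7809 + 1028·0.9950 = 1305 pbw (target 1306 pbw)
  Al2O3: 424.7·0.6526 + 361.8·0.1634 + 1028·0.003000 = 339.4 pbw (target 339.4 pbw)
  BaO: 210.8·0.7799 = 164.4 pbw (target 164.4 pbw)
  Li2O: 361.8·0.04570 = 16.53 pbw (target 16.54 pbw)
Glass-mass closure: Σ batch − LOI loss = 2000 pbw (the targets, summed, come to 2000 pbw; against the stated basis, 2000 pbw — gaps are rounding artifacts).
Batch grand total — Σ batch = 2280 pbw; Σ batch·LOI gives LOI loss = 280.2 pbw; yield: glass divided by total = 87.71%.

Revised batch per 2000 pbw fused product:
  Barium carbonate: 210.8 pbw
  Aluminium hydroxide: 424.7 pbw
  SrCO3: 38.05 pbw
  Petalite: 361.8 pbw
  Sand: 1028 pbw
  Potassium carbonate: 216.7 pbw
Total batch = 2280 pbw; LOI loss = 280.2 pbw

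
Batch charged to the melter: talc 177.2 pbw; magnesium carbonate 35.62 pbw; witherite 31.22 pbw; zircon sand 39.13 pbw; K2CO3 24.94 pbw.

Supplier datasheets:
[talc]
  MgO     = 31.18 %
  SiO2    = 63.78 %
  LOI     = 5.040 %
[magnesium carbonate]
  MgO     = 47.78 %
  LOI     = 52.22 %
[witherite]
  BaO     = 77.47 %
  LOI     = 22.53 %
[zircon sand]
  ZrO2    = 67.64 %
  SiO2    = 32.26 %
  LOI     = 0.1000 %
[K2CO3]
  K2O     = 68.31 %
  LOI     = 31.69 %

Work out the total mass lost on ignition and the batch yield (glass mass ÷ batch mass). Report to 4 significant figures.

LOI loss = 42.51 pbw; glass = 265.6 pbw; yield = 86.20%

Intermediates are printed rounded to 4 significant digits in the printout. The working math holds full float precision from first step to last; every reported value receives exactly one rounding — the derived quantities (yield, five oxide percentages, glass mass, totals, ignition loss) are rebuilt using the weight values on 265.6 pbw of glass at full float precision, as given in the problem or the answer.
Each material's LOI contribution:
  talc: 177.2 × 0.05040 = 8.931 pbw
  magnesium carbonate: 35.62 × 0.5222 = 18.60 pbw
  witherite: 31.22 × 0.2253 = 7.034 pbw
  zircon sand: 39.13 × 0.001000 = 0.03913 pbw
  K2CO3: 24.94 × 0.3169 = 7.903 pbw
Total LOI = 42.51 pbw
Glass = batch − LOI = 308.1 − 42.51 = 265.6 pbw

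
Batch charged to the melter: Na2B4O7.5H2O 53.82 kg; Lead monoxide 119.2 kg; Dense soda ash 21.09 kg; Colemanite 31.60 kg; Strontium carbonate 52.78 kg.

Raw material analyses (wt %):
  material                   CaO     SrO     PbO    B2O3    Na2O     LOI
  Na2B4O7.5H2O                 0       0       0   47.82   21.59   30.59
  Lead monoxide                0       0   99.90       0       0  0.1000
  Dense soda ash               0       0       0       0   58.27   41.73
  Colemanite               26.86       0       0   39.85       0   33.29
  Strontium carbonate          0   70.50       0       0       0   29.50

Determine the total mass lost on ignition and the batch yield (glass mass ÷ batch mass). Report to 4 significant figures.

All arithmetic runs at full float precision at all times. Rounding to four significant digits governs each mid-chain value as displayed. Exactly one rounding lands on every reported number; the derived quantities, which include five oxide percentages, the totals, the yield, glass mass, ignition loss, are rebuilt in exact precision, exactly as printed in problem or answer, using the weight values for 227.0 kg of glass.
Material-by-material LOI:
  Na2B4O7.5H2O: 53.82 × 0.3059 = 16.46 kg
  Lead monoxide: 119.2 × 0.001000 = 0.1192 kg
  Dense soda ash: 21.09 × 0.4173 = 8.801 kg
  Colemanite: 31.60 × 0.3329 = 10.52 kg
  Strontium carbonate: 52.78 × 0.2950 = 15.57 kg
Total LOI = 51.47 kg
Glass = batch − LOI = 278.5 − 51.47 = 227.0 kg

LOI loss = 51.47 kg; glass = 227.0 kg; yield = 81.52%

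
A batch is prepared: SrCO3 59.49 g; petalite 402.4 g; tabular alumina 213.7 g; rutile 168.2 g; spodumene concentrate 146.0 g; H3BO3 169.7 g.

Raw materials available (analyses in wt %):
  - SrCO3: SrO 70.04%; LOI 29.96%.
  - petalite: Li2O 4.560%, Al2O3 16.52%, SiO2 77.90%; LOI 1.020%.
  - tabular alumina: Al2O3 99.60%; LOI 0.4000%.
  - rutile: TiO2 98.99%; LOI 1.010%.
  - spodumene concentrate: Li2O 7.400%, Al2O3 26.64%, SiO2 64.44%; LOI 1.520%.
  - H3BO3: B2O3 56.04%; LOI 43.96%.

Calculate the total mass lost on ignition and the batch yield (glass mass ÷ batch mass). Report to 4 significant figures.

The working math carries exact precision end to end. In-progress results are printed (rounded to 4 significant digits) as written; a single rounding finalizes each reported figure; all derived quantities are re-derived from the batch weights on 1058 g of glass at full float precision (totals, net glass mass, yield, ignition loss, six oxide percentages), precisely as stated by the question or the answer.
Loss on ignition, line by line:
  SrCO3: 59.49 × 0.2996 = 17.82 g
  petalite: 402.4 × 0.01020 = 4.104 g
  tabular alumina: 213.7 × 0.004000 = 0.8548 g
  rutile: 168.2 × 0.01010 = 1.699 g
  spodumene concentrate: 146.0 × 0.01520 = 2.219 g
  H3BO3: 169.7 × 0.4396 = 74.60 g
Total LOI = 101.3 g
Glass = batch − LOI = 1159 − 101.3 = 1058 g

LOI loss = 101.3 g; glass = 1058 g; yield = 91.26%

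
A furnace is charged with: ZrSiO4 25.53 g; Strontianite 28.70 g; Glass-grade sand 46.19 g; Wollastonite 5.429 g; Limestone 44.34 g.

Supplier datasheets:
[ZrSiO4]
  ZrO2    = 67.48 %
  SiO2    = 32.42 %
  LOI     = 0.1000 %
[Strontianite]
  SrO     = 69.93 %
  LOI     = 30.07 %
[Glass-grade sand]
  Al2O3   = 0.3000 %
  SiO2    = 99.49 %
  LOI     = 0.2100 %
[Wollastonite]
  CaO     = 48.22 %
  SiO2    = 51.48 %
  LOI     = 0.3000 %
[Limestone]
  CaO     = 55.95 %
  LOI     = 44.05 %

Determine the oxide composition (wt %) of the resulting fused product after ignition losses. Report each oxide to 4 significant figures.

Full precision is kept through every step. In-progress results are printed (rounded to 4 significant digits) within the worked lines — every reported number is rounded once only. All derived quantities are rebuilt starting from the weights per 121.9 g of glass in exact precision (glass mass, the five compositions, totals, ignition loss, the yield) as written in question or answer.
Oxide-by-oxide delivered mass:
  CaO: 5.429·0.4822 + 44.34·0.5595 = 27.43 g
  Al2O3: 46.19·0.003000 = 0.1386 g
  SrO: 28.70·0.6993 = 20.07 g
  ZrO2: 25.53·0.6748 = 17.23 g
  SiO2: 25.53·0.3242 + 46.19·0.9949 + 5.429·0.5148 = 57.03 g
LOI: 25.53·0.001000 + 28.70·0.3007 + 46.19·0.002100 + 5.429·0.003000 + 44.34·0.4405 = 28.30 g
batch − LOI leaves glass = 150.2 − 28.30 = 121.9 g (equal to the oxide-mass sum)
wt % = oxide mass / glass mass × 100

Glass mass = 121.9 g (batch 150.2 − LOI 28.30).
Composition: CaO 22.50%, Al2O3 0.1137%, SrO 16.47%, ZrO2 14.13%, SiO2 46.79%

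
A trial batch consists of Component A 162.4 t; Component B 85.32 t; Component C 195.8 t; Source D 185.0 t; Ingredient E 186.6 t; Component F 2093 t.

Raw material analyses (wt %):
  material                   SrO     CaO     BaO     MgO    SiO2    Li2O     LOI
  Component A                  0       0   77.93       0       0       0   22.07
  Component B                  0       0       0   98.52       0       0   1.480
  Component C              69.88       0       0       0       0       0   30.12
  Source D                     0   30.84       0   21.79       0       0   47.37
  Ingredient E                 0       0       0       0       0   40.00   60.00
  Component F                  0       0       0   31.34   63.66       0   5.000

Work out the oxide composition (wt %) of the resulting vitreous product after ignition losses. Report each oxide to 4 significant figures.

Each numeric step maintains full float precision throughout; rounding to four significant figures governs each in-between result as displayed — a single rounding yields each reported result; the derived quantities (ignition loss, yield, the six compositions, the totals, net glass mass) are recomputed at exact precision from the batch weights on 2508 t of glass exactly as printed in the problem or answer text.
Delivered oxide masses:
  SrO: 195.8·0.6988 = 136.8 t
  CaO: 185.0·0.3084 = 57.05 t
  BaO: 162.4·0.7793 = 126.6 t
  MgO: 85.32·0.9852 + 185.0·0.2179 + 2093·0.3134 = 780.3 t
  SiO2: 2093·0.6366 = 1332 t
  Li2O: 186.6·0.4000 = 74.64 t
LOI: 162.4·0.2207 + 85.32·0.01480 + 195.8·0.3012 + 185.0·0.4737 + 186.6·0.6000 + 2093·0.05000 = 400.3 t
Resulting glass, batch − LOI: 2908 − 400.3 = 2508 t (consistent with Σ oxide mass)
percent by weight: oxide/glass ×100

Glass mass = 2508 t (batch 2908 − LOI 400.3).
Composition: SrO 5.456%, CaO 2.275%, BaO 5.047%, MgO 31.12%, SiO2 53.13%, Li2O 2.976%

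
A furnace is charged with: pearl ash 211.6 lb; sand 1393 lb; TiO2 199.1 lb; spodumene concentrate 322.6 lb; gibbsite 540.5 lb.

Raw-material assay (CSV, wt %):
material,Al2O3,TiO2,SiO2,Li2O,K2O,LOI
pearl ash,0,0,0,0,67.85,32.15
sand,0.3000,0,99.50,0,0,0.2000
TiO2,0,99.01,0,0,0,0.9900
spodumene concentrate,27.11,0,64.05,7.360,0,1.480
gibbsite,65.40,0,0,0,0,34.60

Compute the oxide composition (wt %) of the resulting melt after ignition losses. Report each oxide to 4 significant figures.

Full precision is carried from start to finish; values along the way are printed, rounded to 4 significant digits, between the steps. Each reported result takes just one rounding; all derived quantities (ignition loss, the yield, the totals, glass mass, five oxide percentages) are recomputed at exact precision from the batch weights on 2402 lb of glass, exactly as shown in either problem or answer.
Mass of each oxide from the mix:
  Al2O3: 1393·0.003000 + 322.6·0.2711 + 540.5·0.6540 = 445.1 lb
  TiO2: 199.1·0.9901 = 197.1 lb
  SiO2: 1393·0.9950 + 322.6·0.6405 = 1593 lb
  Li2O: 322.6·0.07360 = 23.74 lb
  K2O: 211.6·0.6785 = 143.6 lb
LOI: 211.6·0.3215 + 1393·0.002000 + 199.1·0.009900 + 322.6·0.01480 + 540.5·0.3460 = 264.6 lb
Net of LOI, the glass mass = 2667 − 264.6 = 2402 lb (equal to the oxide-mass sum)
wt % = 100 × oxide mass / glass mass

Glass mass = 2402 lb (batch 2667 − LOI 264.6).
Composition: Al2O3 18.53%, TiO2 8.206%, SiO2 66.30%, Li2O 0.9884%, K2O 5.977%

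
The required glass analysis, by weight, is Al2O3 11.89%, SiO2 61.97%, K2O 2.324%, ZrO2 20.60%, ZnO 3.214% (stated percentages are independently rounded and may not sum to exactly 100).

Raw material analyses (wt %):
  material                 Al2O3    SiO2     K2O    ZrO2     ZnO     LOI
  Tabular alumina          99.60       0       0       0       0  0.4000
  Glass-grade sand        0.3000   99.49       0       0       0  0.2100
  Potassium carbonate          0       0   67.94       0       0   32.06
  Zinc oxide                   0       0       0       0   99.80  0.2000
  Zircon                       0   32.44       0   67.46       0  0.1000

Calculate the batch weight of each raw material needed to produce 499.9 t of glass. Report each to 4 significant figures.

Batch per 499.9 t glass:
  Tabular alumina: 58.89 t
  Glass-grade sand: 261.6 t
  Potassium carbonate: 17.10 t
  Zinc oxide: 16.10 t
  Zircon: 152.7 t
Total batch = 506.4 t; LOI loss = 6.452 t; yield = 98.73%

The working math carries full precision all the way through. Rounding to 4 significant digits governs every mid-chain value as printed — exactly one rounding lands on every reported number — the derived quantities (yield, glass mass, the totals, five oxide percentages, LOI) are recomputed at full precision starting from the weights at 499.9 t of glass as given in question or answer.
Per-oxide target masses for 499.9 t glass:
  Al2O3: 11.89% × 499.9 = 59.44 t
  SiO2: 61.97% × 499.9 = 309.8 t
  K2O: 2.324% × 499.9 = 11.62 t
  ZrO2: 20.60% × 499.9 = 103.0 t
  ZnO: 3.214% × 499.9 = 16.07 t
Per-oxide balance check on the weights just shown, against the basis in use (target by target, the sums agree exact up to rounding of places):
  Al2O3: 58.89·0.9960 + 261.6·0.003000 = 59.44 t (target 59.44 t)
  SiO2: 261.6·0.9949 + 152.7·0.3244 = 309.8 t (target 309.8 t)
  K2O: 17.10·0.6794 = 11.62 t (target 11.62 t)
  ZrO2: 152.7·0.6746 = 103.0 t (target 103.0 t)
  ZnO: 16.10·0.9980 = 16.07 t (target 16.07 t)
Glass mass check: whole batch net of LOI = 499.9 t (oxide target masses add up to 499.9 t; stated basis 499.9 t — deltas are rounding alone).
Batch total: Σ batch = 506.4 t; ignition loss, Σ(batch × LOI) = 6.452 t; yield = glass ÷ total batch = 98.73%.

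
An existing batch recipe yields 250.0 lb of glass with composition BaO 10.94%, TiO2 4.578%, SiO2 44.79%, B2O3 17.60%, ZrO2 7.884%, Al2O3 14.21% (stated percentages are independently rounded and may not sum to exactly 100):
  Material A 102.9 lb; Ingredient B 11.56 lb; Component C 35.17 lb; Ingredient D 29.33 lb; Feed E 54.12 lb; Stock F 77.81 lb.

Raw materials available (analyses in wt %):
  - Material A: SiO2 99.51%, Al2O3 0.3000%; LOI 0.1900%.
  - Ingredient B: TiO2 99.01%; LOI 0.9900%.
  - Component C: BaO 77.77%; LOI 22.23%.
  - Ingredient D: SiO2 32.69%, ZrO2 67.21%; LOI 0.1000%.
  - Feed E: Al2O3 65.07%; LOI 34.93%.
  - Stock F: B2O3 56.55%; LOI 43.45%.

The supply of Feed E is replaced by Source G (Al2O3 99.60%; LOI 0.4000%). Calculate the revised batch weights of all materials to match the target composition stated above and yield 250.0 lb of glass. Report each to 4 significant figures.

Revised batch per 250.0 lb glass:
  Material A: 102.9 lb
  Ingredient B: 11.56 lb
  Component C: 35.17 lb
  Ingredient D: 29.33 lb
  Source G: 35.36 lb
  Stock F: 77.81 lb
Total batch = 292.1 lb; LOI loss = 42.11 lb

Each numeric step maintains full precision at every stage; mid-chain values are shown, rounded to 4 significant digits, as written; every reported value is rounded just once; derived quantities, including the totals, six oxide percentages, net glass mass, the yield, ignition loss, are computed using the weight values for 250.0 lb of glass at exact precision exactly as shown in the question or the answer.
Oxide mass targets, per 250.0 lb glass:
  BaO: 10.94% × 250.0 = 27.35 lb
  TiO2: 4.578% × 250.0 = 11.44 lb
  SiO2: 44.79% × 250.0 = 112.0 lb
  B2O3: 17.60% × 250.0 = 44.00 lb
  ZrO2: 7.884% × 250.0 = 19.71 lb
  Al2O3: 14.21% × 250.0 = 35.52 lb
Verifying the oxide balance applying the batch weights above, against the basis in use (delivered sums recover each target inside rounding margins):
  BaO: 35.17·0.7777 = 27.35 lb (target 27.35 lb)
  TiO2: 11.56·0.9901 = 11.45 lb (target 11.44 lb)
  SiO2: 102.9·0.9951 + 29.33·0.3269 = 112.0 lb (target 112.0 lb)
  B2O3: 77.81·0.5655 = 44.00 lb (target 44.00 lb)
  ZrO2: 29.33·0.6721 = 19.71 lb (target 19.71 lb)
  Al2O3: 102.9·0.003000 + 35.36·0.9960 = 35.53 lb (target 35.52 lb)
Glass-mass closure: total batch − LOI = 250.0 lb (the targets, summed, come to 250.0 lb; basis as stated: 250.0 lb — rounding explains the deltas).
Total batch = Σ batch = 292.1 lb; loss to ignition Σ batch·LOI = 42.11 lb; yield, glass over the total, = 85.59%.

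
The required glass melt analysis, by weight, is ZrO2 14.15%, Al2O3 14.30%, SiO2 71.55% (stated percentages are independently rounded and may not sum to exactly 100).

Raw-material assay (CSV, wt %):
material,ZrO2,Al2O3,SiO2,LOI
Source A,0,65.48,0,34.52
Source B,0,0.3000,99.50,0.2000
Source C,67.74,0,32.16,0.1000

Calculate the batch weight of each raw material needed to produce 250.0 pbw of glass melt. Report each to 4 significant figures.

Intermediates appear, with 4-significant-figure rounding, alongside each step. Every computation carries full precision end to end; a single rounding yields each reported result — all derived quantities (ignition loss, glass mass, the yield, the totals, three oxide percentages) are recomputed from the weighed amounts per 250.0 pbw of glass at full float precision, exactly as printed in the problem or answer text.
Target oxide masses per 250.0 pbw glass melt:
  ZrO2: 14.15% × 250.0 = 35.38 pbw
  Al2O3: 14.30% × 250.0 = 35.75 pbw
  SiO2: 71.55% × 250.0 = 178.9 pbw
Checking each oxide sum per the reported batch figures, on the stated basis (each sum matches its target mass inside rounding margins):
  ZrO2: 52.22·0.6774 = 35.37 pbw (target 35.38 pbw)
  Al2O3: 53.85·0.6548 + 162.9·0.003000 = 35.75 pbw (target 35.75 pbw)
  SiO2: 162.9·0.9950 + 52.22·0.3216 = 178.9 pbw (target 178.9 pbw)
Glass-mass sanity pass: total batch − LOI = 250.0 pbw (targets for the oxides total 250.0 pbw; against the stated basis, 250.0 pbw — any gap is answer rounding).
Total batch = Σ batch = 269.0 pbw; ignition loss, Σ(batch × LOI) = 18.97 pbw; as yield: glass ÷ batch → 92.95%.

Batch per 250.0 pbw glass melt:
  Source A: 53.85 pbw
  Source B: 162.9 pbw
  Source C: 52.22 pbw
Total batch = 269.0 pbw; LOI loss = 18.97 pbw; yield = 92.95%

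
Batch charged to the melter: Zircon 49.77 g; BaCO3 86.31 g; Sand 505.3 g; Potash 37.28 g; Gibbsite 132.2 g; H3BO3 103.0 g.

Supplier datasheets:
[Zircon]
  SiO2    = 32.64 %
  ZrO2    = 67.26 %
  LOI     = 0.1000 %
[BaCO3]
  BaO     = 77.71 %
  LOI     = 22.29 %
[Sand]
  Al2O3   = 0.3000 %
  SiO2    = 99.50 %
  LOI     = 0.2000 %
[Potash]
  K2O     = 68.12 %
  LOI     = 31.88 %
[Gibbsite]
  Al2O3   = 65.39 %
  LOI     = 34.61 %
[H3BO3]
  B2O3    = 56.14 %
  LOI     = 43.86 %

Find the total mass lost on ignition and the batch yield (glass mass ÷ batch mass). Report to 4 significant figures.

The working math maintains full precision from first step to last — intermediates are printed rounded to four significant figures as written. Each reported result receives exactly one rounding — the derived quantities, including glass mass, the yield, totals, ignition loss, the six compositions, are rebuilt starting from the weights on 790.7 g of glass in full precision as written in question or answer.
LOI of each material in turn:
  Zircon: 49.77 × 0.001000 = 0.04977 g
  BaCO3: 86.31 × 0.2229 = 19.24 g
  Sand: 505.3 × 0.002000 = 1.011 g
  Potash: 37.28 × 0.3188 = 11.88 g
  Gibbsite: 132.2 × 0.3461 = 45.75 g
  H3BO3: 103.0 × 0.4386 = 45.18 g
Total LOI = 123.1 g
Glass = batch − LOI = 913.9 − 123.1 = 790.7 g

LOI loss = 123.1 g; glass = 790.7 g; yield = 86.53%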